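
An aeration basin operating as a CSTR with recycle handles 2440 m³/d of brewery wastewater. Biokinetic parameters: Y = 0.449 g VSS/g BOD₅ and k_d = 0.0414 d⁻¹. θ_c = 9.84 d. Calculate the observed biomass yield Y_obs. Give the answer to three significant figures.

Y_obs ≈ 0.319 g VSS/g BOD₅

Correct the yield for decay: Y_obs = Y/(1 + k_d θ_c) = 0.449 / (1 + 0.0414 × 9.84) = 0.449 / 1.407 = 0.3190.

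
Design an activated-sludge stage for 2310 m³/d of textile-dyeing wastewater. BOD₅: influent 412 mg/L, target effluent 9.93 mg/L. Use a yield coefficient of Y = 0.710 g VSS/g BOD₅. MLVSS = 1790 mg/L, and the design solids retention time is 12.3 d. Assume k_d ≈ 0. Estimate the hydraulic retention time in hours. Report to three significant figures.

τ ≈ 47.1 h

V·X = Y·Q·ΔS·θ_c gives V = 0.710 × 2310 × (412 − 9.93) × 12.3 / 1790 = 4531 m³.
HRT = V/Q = 4531 m³ / 2310 m³·d⁻¹ = 1.962 d × 24 = 47.08 h.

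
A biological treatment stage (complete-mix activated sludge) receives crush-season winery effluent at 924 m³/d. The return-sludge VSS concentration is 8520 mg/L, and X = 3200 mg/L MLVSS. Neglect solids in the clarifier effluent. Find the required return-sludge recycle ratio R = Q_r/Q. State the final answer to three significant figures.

R ≈ 0.602

R = Q_r/Q = X/(X_r − X) = 3200 / (8520 − 3200) = 0.6015.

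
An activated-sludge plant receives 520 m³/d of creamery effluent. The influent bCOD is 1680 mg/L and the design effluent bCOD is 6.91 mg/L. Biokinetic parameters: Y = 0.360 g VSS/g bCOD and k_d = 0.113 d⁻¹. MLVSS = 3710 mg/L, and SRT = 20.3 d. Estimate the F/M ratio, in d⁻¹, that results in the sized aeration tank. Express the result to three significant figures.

F/M ≈ 0.453 d⁻¹

Steady-state biomass mass balance: V·X·(1 + k_d·θ_c) = Y·Q·(S₀ − S)·θ_c, so V = 0.360 × 520 × (1680 − 6.91) × 20.3 / [3710 × (1 + 0.113 × 20.3)] = 6.36×10^6 / 12220 = 520.3 m³.
Food-to-microorganism ratio F/M = Q S₀ / (V X) = 520 × 1680 / (520.3 × 3710) = 0.4526 d⁻¹.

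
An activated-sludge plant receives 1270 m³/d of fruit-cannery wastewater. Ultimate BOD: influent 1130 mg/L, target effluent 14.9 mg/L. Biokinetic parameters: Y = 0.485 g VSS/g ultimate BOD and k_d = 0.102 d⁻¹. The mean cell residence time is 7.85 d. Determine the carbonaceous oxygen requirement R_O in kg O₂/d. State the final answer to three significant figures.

Observed yield with endogenous decay: Y_obs = Y / (1 + k_d·θ_c) = 0.485 / (1 + 0.102 × 7.85) = 0.485 / 1.801 = 0.2693 g VSS/g ultimate BOD.
ΔS = 1130 − 14.9 = 1115 mg/L, so the substrate removal rate is 1270 × 1115/1000 = 1416 kg ultimate BOD/d.
P_X = Y_obs·Q·(S₀ − S) = 0.2693 × 1416 = 381.4 kg VSS/d.
R_O = Q·ΔS − 1.42 P_X = 1416 − 541.6 = 874.5 kg O₂/d.

R_O ≈ 875 kg O₂/d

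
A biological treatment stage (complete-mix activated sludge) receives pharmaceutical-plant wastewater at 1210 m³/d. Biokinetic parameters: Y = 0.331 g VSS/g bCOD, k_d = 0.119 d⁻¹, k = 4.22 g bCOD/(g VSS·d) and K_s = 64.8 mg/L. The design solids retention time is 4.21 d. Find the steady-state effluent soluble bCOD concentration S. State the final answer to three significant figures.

S ≈ 22.2 mg/L

From the Monod/SRT balance for a CMAS, S = K_s·(1+k_d θ_c)/[θ_c·(Y k − k_d) − 1] = 64.8 × (1 + 0.119 × 4.21) / [4.21 × (0.331 × 4.22 − 0.119) − 1] = 97.26 / 4.380 = 22.21 mg/L.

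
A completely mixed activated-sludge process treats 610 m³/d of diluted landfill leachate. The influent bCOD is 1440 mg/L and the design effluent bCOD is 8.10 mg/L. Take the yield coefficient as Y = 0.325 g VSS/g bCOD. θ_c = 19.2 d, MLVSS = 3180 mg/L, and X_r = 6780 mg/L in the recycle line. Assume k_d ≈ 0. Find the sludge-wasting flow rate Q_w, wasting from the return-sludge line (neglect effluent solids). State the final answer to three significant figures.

Q_w ≈ 41.9 m³/d

Biomass mass balance (decay neglected): V·X = Y·Q·(S₀ − S)·θ_c, so V = 0.325 × 610 × (1440 − 8.10) × 19.2 / 3180 = 1714 m³.
θ_c = V·X/(Q_w·X_r) when wasting from the recycle, so Q_w = V·X/(θ_c·X_r) = 1714 × 3180 / (19.2 × 6780) = 41.87 m³/d.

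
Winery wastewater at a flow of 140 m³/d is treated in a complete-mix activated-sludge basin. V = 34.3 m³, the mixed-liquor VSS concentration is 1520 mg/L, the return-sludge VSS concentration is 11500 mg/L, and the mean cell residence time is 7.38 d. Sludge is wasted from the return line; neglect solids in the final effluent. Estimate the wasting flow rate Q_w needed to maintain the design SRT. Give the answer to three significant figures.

Q_w = (V·X)/(θ_c X_r) = 34.30 × 1520 / (7.38 × 11500) = 0.6143 m³/d.

Q_w ≈ 0.614 m³/d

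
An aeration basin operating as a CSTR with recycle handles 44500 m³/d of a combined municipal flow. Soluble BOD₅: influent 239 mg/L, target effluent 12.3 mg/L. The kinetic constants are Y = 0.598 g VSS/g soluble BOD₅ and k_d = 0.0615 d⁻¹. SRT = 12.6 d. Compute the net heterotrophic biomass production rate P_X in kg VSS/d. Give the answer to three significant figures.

P_X ≈ 3400 kg VSS/d

Y_obs = Y / (1 + k_d θ_c) = 0.598 / (1 + 0.0615 × 12.6) = 0.598 / 1.775 = 0.3369.
Mass of soluble BOD₅ removed per day: Q(S₀ − S) = 44500 × 226.7 g/m³ = 10088 kg/d.
Net biomass production P_X = Y_obs × Q·(S₀ − S) = 0.3369 × 10088 = 3399 kg VSS/d.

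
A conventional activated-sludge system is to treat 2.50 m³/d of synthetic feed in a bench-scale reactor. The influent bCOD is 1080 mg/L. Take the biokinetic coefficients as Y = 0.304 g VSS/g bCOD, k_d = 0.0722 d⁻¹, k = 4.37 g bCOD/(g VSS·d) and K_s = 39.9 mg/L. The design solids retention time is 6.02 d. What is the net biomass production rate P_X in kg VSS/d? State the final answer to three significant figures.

From the Monod/SRT balance for a CMAS, S = K_s·(1+k_d θ_c)/[θ_c·(Y k − k_d) − 1] = 39.9 × (1 + 0.0722 × 6.02) / [6.02 × (0.304 × 4.37 − 0.0722) − 1] = 57.24 / 6.563 = 8.722 mg/L.
Observed yield with endogenous decay: Y_obs = Y / (1 + k_d·θ_c) = 0.304 / (1 + 0.0722 × 6.02) = 0.304 / 1.435 = 0.2119 g VSS/g bCOD.
Mass of bCOD removed per day: Q(S₀ − S) = 2.50 × 1071 g/m³ = 2.678 kg/d.
P_X = Y_obs · Q(S₀ − S) = 0.2119 × 2.678 = 0.5675 kg VSS/d.

P_X ≈ 0.568 kg VSS/d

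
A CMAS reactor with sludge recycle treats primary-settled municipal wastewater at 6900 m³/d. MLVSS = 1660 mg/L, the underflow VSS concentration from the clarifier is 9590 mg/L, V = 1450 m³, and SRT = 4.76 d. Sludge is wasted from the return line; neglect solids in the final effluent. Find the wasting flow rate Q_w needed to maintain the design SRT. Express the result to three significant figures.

Wasting from the return line (neglecting effluent solids): Q_w = V·X / (θ_c·X_r) = 1450 × 1660 / (4.76 × 9590) = 52.73 m³/d.

Q_w ≈ 52.7 m³/d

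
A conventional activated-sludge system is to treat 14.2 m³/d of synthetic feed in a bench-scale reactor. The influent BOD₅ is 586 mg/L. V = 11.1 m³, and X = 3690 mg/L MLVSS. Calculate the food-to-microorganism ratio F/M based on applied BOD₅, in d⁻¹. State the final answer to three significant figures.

Food-to-microorganism ratio F/M = Q S₀ / (V X) = 14.2 × 586 / (11.10 × 3690) = 0.2032 d⁻¹.

F/M ≈ 0.203 d⁻¹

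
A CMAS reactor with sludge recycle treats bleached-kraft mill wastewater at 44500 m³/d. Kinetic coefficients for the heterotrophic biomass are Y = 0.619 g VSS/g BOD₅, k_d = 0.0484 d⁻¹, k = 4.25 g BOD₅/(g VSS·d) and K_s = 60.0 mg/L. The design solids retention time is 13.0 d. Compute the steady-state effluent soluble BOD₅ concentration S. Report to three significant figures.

Effluent substrate depends only on kinetics and SRT: S = K_s(1 + k_d θ_c) / [θ_c(Yk − k_d) − 1] = 60.0 × (1 + 0.0484 × 13.0) / [13.0 × (0.619 × 4.25 − 0.0484) − 1] = 97.75 / 32.57 = 3.001 mg/L.

S ≈ 3.00 mg/L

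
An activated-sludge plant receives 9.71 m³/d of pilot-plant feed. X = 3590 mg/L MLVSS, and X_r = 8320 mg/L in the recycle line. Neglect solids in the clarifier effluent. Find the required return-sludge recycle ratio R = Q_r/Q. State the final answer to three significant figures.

R ≈ 0.759

Solids balance on the clarifier gives (1+R)X = R·X_r, so R = X/(X_r − X) = 3590 / (8320 − 3590) = 0.7590.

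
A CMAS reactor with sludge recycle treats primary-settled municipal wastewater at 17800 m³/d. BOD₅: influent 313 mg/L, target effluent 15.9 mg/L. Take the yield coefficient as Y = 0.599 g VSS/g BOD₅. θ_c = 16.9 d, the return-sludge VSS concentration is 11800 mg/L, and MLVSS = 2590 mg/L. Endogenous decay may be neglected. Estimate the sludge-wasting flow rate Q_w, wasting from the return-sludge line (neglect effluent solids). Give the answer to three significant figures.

Q_w ≈ 268 m³/d

Biomass mass balance (decay neglected): V·X = Y·Q·(S₀ − S)·θ_c, so V = 0.599 × 17800 × (313 − 15.9) × 16.9 / 2590 = 20670 m³.
Q_w = (V·X)/(θ_c X_r) = 20670 × 2590 / (16.9 × 11800) = 268.5 m³/d.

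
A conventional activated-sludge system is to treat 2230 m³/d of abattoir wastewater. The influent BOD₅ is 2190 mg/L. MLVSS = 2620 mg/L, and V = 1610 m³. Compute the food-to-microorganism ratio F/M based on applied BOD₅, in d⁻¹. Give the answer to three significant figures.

F/M ≈ 1.16 d⁻¹

F/M = applied load / biomass = Q·S₀/(V·X) = 2230 × 2190 / (1610 × 2620) = 1.158 d⁻¹.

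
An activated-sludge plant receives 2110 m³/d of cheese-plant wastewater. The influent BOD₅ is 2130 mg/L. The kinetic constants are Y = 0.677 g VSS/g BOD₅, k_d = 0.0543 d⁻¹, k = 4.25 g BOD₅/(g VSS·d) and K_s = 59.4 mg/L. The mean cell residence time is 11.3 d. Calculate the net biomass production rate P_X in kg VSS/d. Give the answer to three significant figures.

From the Monod/SRT balance for a CMAS, S = K_s·(1+k_d θ_c)/[θ_c·(Y k − k_d) − 1] = 59.4 × (1 + 0.0543 × 11.3) / [11.3 × (0.677 × 4.25 − 0.0543) − 1] = 95.85 / 30.90 = 3.102 mg/L.
Correct the yield for decay: Y_obs = Y/(1 + k_d θ_c) = 0.677 / (1 + 0.0543 × 11.3) = 0.677 / 1.614 = 0.4196.
ΔS = 2130 − 3.10 = 2127 mg/L, so the substrate removal rate is 2110 × 2127/1000 = 4488 kg BOD₅/d.
So the net sludge growth is P_X = 0.4196 × 4488 = 1883 kg VSS/d.

P_X ≈ 1880 kg VSS/d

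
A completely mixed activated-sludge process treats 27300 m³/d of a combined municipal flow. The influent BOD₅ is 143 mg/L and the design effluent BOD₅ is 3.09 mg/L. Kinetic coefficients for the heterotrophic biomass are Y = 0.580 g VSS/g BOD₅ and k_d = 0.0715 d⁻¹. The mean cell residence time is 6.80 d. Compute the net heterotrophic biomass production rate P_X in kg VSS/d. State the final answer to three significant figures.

P_X ≈ 1490 kg VSS/d

The observed yield is Y_obs = Y/(1 + k_d·θ_c) = 0.580 / (1 + 0.0715 × 6.80) = 0.580 / 1.486 = 0.3903 g VSS per g BOD₅ removed.
Substrate removed = Q·(S₀ − S) = 27300 m³/d × (143 − 3.09) g/m³ = 3.82×10^6 g/d = 3820 kg/d.
Biomass produced: P_X = Y_obs·Q·ΔS = 0.3903 × 3820 ≈ 1491 kg VSS/d.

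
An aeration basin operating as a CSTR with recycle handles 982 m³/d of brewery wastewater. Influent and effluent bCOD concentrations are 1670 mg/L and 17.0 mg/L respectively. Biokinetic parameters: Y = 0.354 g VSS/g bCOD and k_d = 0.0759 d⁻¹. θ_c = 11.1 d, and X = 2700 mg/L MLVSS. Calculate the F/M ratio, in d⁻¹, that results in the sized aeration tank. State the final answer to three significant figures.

Rearranging the biomass balance for a CMAS with decay, V = Y·Q·ΔS·θ_c / [X·(1+k_d θ_c)] = 0.354 × 982 × (1670 − 17.0) × 11.1 / [2700 × (1 + 0.0759 × 11.1)] = 6.38×10^6 / 4975 = 1282 m³.
F/M = Q·S₀ / (V·X) = 982 × 1670 / (1282 × 2700) = 0.4737 g bCOD·(g VSS·d)⁻¹.

F/M ≈ 0.474 d⁻¹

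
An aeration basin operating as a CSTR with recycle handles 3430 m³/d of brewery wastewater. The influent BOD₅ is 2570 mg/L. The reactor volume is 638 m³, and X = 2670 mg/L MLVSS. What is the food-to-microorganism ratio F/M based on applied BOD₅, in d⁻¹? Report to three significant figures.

F/M ≈ 5.17 d⁻¹

F/M = applied load / biomass = Q·S₀/(V·X) = 3430 × 2570 / (638.0 × 2670) = 5.175 d⁻¹.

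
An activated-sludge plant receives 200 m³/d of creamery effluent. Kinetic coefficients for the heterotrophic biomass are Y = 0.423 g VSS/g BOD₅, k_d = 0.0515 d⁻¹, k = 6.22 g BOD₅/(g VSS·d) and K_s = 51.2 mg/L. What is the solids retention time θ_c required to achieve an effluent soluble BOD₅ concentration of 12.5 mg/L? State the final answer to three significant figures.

Specific growth rate at S = 12.5 mg/L: μ = YkS/(K_s+S) = 0.423·6.22·12.5/(51.2+12.5) = 0.5163 d⁻¹.
Then 1/θ_c = μ − k_d = 0.5163 − 0.0515 = 0.4648 d⁻¹, giving θ_c = 2.151 d.

θ_c ≈ 2.15 d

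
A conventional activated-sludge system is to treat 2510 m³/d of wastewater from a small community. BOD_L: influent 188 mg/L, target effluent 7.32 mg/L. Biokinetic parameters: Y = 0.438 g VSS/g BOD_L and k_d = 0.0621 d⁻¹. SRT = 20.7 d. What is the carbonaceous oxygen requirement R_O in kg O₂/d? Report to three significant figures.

R_O ≈ 330 kg O₂/d

Correct the yield for decay: Y_obs = Y/(1 + k_d θ_c) = 0.438 / (1 + 0.0621 × 20.7) = 0.438 / 2.285 = 0.1916.
ΔS = 188 − 7.32 = 180.7 mg/L, so the substrate removal rate is 2510 × 180.7/1000 = 453.5 kg BOD_L/d.
Biomass synthesised: P_X = Y_obs × 453.5 = 86.91 kg VSS/d.
R_O = Q·ΔS − 1.42 P_X = 453.5 − 123.4 = 330.1 kg O₂/d.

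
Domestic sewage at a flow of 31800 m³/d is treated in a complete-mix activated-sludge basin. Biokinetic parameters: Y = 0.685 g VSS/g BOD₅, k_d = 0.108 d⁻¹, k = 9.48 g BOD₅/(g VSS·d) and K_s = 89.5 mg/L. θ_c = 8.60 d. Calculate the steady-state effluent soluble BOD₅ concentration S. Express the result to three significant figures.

S ≈ 3.20 mg/L

From the Monod/SRT balance for a CMAS, S = K_s·(1+k_d θ_c)/[θ_c·(Y k − k_d) − 1] = 89.5 × (1 + 0.108 × 8.60) / [8.60 × (0.685 × 9.48 − 0.108) − 1] = 172.6 / 53.92 = 3.202 mg/L.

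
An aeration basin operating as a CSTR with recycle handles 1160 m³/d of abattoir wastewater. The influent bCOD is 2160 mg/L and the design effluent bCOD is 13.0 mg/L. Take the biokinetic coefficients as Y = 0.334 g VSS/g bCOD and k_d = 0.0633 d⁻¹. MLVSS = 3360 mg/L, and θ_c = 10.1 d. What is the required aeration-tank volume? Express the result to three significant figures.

V ≈ 1530 m³

From the SRT design equation V = Y Q (S₀−S) θ_c / [X (1 + k_d θ_c)] = 0.334 × 1160 × (2160 − 13.0) × 10.1 / [3360 × (1 + 0.0633 × 10.1)] = 8.4×10^6 / 5508 = 1525 m³.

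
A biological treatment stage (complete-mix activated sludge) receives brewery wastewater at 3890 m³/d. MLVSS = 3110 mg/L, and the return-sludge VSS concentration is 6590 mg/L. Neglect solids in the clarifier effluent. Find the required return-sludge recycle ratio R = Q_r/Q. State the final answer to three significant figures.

R ≈ 0.894

Mass balance around the secondary clarifier (neglecting effluent solids): R = X / (X_r − X) = 3110 / (6590 − 3110) = 0.8937.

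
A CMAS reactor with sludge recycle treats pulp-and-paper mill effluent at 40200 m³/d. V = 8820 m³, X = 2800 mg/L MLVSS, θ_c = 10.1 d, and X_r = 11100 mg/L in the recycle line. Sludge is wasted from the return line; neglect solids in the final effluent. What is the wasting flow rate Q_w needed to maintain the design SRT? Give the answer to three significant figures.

Q_w = (V·X)/(θ_c X_r) = 8820 × 2800 / (10.1 × 11100) = 220.3 m³/d.

Q_w ≈ 220 m³/d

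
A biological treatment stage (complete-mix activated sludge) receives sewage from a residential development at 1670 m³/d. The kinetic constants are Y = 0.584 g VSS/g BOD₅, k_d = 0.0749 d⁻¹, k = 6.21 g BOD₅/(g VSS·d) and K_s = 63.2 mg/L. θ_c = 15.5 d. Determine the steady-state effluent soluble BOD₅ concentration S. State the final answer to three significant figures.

From the Monod/SRT balance for a CMAS, S = K_s·(1+k_d θ_c)/[θ_c·(Y k − k_d) − 1] = 63.2 × (1 + 0.0749 × 15.5) / [15.5 × (0.584 × 6.21 − 0.0749) − 1] = 136.6 / 54.05 = 2.527 mg/L.

S ≈ 2.53 mg/L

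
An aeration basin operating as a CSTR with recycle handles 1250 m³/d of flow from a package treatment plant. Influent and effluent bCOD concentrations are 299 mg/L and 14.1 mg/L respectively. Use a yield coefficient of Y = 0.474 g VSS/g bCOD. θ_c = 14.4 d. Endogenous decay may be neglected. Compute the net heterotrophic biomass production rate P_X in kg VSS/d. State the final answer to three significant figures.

With endogenous decay neglected, the observed yield equals the true yield: Y_obs = Y = 0.474 g VSS/g bCOD.
Mass of bCOD removed per day: Q(S₀ − S) = 1250 × 284.9 g/m³ = 356.1 kg/d.
So the net sludge growth is P_X = 0.4740 × 356.1 = 168.8 kg VSS/d.

P_X ≈ 169 kg VSS/d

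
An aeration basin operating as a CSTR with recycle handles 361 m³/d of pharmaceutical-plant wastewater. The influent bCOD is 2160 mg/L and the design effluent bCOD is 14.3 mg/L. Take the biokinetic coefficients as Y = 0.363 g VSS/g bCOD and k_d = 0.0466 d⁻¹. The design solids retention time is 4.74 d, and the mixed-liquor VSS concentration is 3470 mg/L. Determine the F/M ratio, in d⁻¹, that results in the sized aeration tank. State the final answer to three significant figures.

Rearranging the biomass balance for a CMAS with decay, V = Y·Q·ΔS·θ_c / [X·(1+k_d θ_c)] = 0.363 × 361 × (2160 − 14.3) × 4.74 / [3470 × (1 + 0.0466 × 4.74)] = 1.33×10^6 / 4236 = 314.6 m³.
F/M = applied load / biomass = Q·S₀/(V·X) = 361 × 2160 / (314.6 × 3470) = 0.7143 d⁻¹.

F/M ≈ 0.714 d⁻¹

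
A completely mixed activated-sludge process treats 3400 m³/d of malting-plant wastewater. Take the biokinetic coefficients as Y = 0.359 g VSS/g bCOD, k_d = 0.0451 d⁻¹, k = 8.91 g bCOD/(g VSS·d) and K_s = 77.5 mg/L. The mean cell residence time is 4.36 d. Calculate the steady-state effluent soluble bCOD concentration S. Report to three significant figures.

From the Monod/SRT balance for a CMAS, S = K_s·(1+k_d θ_c)/[θ_c·(Y k − k_d) − 1] = 77.5 × (1 + 0.0451 × 4.36) / [4.36 × (0.359 × 8.91 − 0.0451) − 1] = 92.74 / 12.75 = 7.274 mg/L.

S ≈ 7.27 mg/L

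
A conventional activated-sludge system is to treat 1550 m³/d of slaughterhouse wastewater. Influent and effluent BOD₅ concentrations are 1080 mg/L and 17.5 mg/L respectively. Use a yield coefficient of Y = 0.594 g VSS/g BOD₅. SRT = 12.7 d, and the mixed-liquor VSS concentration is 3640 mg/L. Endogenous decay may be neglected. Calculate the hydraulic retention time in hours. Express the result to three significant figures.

Biomass mass balance (decay neglected): V·X = Y·Q·(S₀ − S)·θ_c, so V = 0.594 × 1550 × (1080 − 17.5) × 12.7 / 3640 = 3413 m³.
HRT = V/Q = 3413 m³ / 1550 m³·d⁻¹ = 2.202 d × 24 = 52.85 h.

τ ≈ 52.8 h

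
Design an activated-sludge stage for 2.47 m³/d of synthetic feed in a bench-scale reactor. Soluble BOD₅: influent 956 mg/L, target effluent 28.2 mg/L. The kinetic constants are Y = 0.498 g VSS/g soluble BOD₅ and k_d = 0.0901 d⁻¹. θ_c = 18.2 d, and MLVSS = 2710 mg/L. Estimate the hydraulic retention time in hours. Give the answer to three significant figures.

Steady-state biomass mass balance: V·X·(1 + k_d·θ_c) = Y·Q·(S₀ − S)·θ_c, so V = 0.498 × 2.47 × (956 − 28.2) × 18.2 / [2710 × (1 + 0.0901 × 18.2)] = 2.08×10^4 / 7154 = 2.903 m³.
HRT = V/Q = 2.903 m³ / 2.47 m³·d⁻¹ = 1.175 d × 24 = 28.21 h.

τ ≈ 28.2 h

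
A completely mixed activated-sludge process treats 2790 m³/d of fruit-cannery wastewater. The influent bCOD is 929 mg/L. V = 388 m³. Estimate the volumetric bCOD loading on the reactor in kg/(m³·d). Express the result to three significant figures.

L_v = Q S₀ / V = 2790 × 929 × 10⁻³ / 388.0 = 6.680 kg/(m³·d).

L_v ≈ 6.68 kg bCOD/(m³·d)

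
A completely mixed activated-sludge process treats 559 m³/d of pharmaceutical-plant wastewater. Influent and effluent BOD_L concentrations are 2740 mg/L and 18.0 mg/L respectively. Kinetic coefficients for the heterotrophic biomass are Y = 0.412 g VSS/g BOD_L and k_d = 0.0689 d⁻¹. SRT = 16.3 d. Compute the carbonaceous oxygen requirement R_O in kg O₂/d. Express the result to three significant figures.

The observed yield is Y_obs = Y/(1 + k_d·θ_c) = 0.412 / (1 + 0.0689 × 16.3) = 0.412 / 2.123 = 0.1941 g VSS per g BOD_L removed.
ΔS = 2740 − 18.0 = 2722 mg/L, so the substrate removal rate is 559 × 2722/1000 = 1522 kg BOD_L/d.
Biomass synthesised: P_X = Y_obs × 1522 = 295.3 kg VSS/d.
R_O = Q·(S₀ − S) − 1.42·P_X = 1522 − 1.42 × 295.3 = 1102 kg O₂/d.

R_O ≈ 1100 kg O₂/d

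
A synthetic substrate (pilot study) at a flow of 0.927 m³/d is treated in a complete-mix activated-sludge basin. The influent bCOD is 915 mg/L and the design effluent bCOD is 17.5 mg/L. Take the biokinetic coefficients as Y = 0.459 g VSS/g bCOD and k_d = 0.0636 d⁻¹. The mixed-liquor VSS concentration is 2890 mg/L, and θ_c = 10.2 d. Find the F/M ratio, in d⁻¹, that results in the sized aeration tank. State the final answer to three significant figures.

From the SRT design equation V = Y Q (S₀−S) θ_c / [X (1 + k_d θ_c)] = 0.459 × 0.927 × (915 − 17.5) × 10.2 / [2890 × (1 + 0.0636 × 10.2)] = 3.9×10^3 / 4765 = 0.8175 m³.
F/M = applied load / biomass = Q·S₀/(V·X) = 0.927 × 915 / (0.8175 × 2890) = 0.3590 d⁻¹.

F/M ≈ 0.359 d⁻¹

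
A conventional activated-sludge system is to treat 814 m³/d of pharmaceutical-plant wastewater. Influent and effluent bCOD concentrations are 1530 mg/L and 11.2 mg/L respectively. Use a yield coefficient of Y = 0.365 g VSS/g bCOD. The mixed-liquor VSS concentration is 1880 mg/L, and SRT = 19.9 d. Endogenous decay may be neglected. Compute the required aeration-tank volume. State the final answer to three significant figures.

V ≈ 4780 m³

With k_d = 0 the design equation reduces to V = Y Q (S₀−S) θ_c / X = 0.365 × 814 × (1530 − 11.2) × 19.9 / 1880 = 4777 m³.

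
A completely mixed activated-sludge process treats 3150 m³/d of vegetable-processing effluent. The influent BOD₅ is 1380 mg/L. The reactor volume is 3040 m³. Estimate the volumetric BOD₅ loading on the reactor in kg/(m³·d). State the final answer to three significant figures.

Volumetric loading L_v = Q·S₀ / V = 3150 × 1380 g/m³ / 3040 m³ = 1430 g/(m³·d) = 1.430 kg BOD₅/(m³·d).

L_v ≈ 1.43 kg BOD₅/(m³·d)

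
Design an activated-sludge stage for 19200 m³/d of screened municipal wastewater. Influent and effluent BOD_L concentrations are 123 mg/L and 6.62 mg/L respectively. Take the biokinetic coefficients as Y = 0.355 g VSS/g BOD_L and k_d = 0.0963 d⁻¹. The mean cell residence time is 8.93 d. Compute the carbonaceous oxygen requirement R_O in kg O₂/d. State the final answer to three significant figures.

R_O ≈ 1630 kg O₂/d

The observed yield is Y_obs = Y/(1 + k_d·θ_c) = 0.355 / (1 + 0.0963 × 8.93) = 0.355 / 1.860 = 0.1909 g VSS per g BOD_L removed.
Mass of BOD_L removed per day: Q(S₀ − S) = 19200 × 116.4 g/m³ = 2234 kg/d.
Biomass synthesised: P_X = Y_obs × 2234 = 426.5 kg VSS/d.
R_O = Q·ΔS − 1.42 P_X = 2234 − 605.6 = 1629 kg O₂/d.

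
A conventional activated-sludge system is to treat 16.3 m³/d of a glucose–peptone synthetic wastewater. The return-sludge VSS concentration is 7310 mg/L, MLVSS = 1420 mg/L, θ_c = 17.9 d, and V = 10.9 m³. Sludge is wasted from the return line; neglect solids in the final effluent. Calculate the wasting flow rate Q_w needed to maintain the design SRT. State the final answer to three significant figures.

θ_c = V·X/(Q_w·X_r) when wasting from the recycle, so Q_w = V·X/(θ_c·X_r) = 10.90 × 1420 / (17.9 × 7310) = 0.1183 m³/d.

Q_w ≈ 0.118 m³/d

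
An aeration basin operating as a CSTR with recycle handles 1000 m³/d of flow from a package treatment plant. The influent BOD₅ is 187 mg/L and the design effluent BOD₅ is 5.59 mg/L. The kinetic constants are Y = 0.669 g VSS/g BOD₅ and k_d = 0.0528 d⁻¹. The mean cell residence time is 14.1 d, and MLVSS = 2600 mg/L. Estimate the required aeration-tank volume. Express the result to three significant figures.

V ≈ 377 m³

Steady-state biomass mass balance: V·X·(1 + k_d·θ_c) = Y·Q·(S₀ − S)·θ_c, so V = 0.669 × 1000 × (187 − 5.59) × 14.1 / [2600 × (1 + 0.0528 × 14.1)] = 1.71×10^6 / 4536 = 377.3 m³.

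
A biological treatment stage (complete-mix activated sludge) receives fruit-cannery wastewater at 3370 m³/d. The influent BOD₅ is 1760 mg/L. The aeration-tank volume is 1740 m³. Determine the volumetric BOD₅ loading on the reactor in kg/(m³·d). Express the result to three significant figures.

L_v = Q S₀ / V = 3370 × 1760 × 10⁻³ / 1740 = 3.409 kg/(m³·d).

L_v ≈ 3.41 kg BOD₅/(m³·d)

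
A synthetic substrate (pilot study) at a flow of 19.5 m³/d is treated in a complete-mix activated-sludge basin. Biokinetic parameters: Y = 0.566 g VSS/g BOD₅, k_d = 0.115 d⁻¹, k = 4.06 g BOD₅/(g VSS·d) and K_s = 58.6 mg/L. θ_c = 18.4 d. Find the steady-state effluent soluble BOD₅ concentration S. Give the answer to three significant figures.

For a completely mixed reactor with recycle the Lawrence–McCarty relation gives S = K_s·(1 + k_d·θ_c) / [θ_c·(Y·k − k_d) − 1] = 58.6 × (1 + 0.115 × 18.4) / [18.4 × (0.566 × 4.06 − 0.115) − 1] = 182.6 / 39.17 = 4.662 mg/L.

S ≈ 4.66 mg/L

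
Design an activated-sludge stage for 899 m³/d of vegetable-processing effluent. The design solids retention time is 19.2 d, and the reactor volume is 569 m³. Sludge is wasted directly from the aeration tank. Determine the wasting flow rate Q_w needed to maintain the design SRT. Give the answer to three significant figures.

Wasting from the aeration tank: Q_w = V / θ_c = 569.0 / 19.2 = 29.64 m³/d.

Q_w ≈ 29.6 m³/d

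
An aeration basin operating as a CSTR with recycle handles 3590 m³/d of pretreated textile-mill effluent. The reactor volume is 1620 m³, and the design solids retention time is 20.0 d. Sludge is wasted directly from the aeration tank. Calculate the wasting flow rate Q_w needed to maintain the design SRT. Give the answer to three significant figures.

With mixed-liquor wasting, θ_c = V/Q_w, so Q_w = V/θ_c = 1620/20.0 = 81.00 m³/d.

Q_w ≈ 81.0 m³/d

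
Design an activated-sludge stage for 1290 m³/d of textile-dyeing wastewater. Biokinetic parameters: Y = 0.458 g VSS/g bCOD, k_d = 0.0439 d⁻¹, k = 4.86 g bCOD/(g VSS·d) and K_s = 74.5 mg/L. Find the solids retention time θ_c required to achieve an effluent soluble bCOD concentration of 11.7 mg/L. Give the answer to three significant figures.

θ_c ≈ 3.87 d

Specific growth rate at S = 11.7 mg/L: μ = YkS/(K_s+S) = 0.458·4.86·11.7/(74.5+11.7) = 0.3021 d⁻¹.
θ_c = 1/(μ − k_d) = 1/(0.3021 − 0.0439) = 1/0.2582 = 3.873 d.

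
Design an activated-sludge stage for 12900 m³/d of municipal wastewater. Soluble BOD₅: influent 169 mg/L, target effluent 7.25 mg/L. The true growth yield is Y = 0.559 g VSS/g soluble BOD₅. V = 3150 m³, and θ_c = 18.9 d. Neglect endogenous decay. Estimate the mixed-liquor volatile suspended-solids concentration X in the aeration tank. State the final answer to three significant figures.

Without decay, X = Y Q (S₀−S) θ_c / V = 0.559 × 12900 × (169 − 7.25) × 18.9 / 3150 = 6998 mg/L.

X ≈ 7000 mg/L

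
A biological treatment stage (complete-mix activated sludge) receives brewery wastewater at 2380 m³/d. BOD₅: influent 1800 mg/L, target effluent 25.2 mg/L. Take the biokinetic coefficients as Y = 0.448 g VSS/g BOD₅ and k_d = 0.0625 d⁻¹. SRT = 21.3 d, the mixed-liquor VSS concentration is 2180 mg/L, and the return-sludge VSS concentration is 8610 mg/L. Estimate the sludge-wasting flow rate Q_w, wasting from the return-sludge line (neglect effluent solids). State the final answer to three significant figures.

Steady-state biomass mass balance: V·X·(1 + k_d·θ_c) = Y·Q·(S₀ − S)·θ_c, so V = 0.448 × 2380 × (1800 − 25.2) × 21.3 / [2180 × (1 + 0.0625 × 21.3)] = 4.03×10^7 / 5082 = 7931 m³.
Wasting from the return line (neglecting effluent solids): Q_w = V·X / (θ_c·X_r) = 7931 × 2180 / (21.3 × 8610) = 94.28 m³/d.

Q_w ≈ 94.3 m³/d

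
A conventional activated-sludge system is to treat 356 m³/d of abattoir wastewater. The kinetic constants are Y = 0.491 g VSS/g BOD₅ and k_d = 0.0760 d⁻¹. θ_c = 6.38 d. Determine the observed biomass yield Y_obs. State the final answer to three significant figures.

Y_obs ≈ 0.331 g VSS/g BOD₅

Y_obs = Y / (1 + k_d θ_c) = 0.491 / (1 + 0.0760 × 6.38) = 0.491 / 1.485 = 0.3307.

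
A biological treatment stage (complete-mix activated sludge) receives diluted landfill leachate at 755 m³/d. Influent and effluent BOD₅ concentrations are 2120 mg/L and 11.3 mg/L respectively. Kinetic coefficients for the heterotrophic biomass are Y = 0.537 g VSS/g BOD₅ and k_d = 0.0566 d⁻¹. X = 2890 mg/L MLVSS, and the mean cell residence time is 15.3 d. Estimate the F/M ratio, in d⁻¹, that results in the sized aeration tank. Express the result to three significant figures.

From the SRT design equation V = Y Q (S₀−S) θ_c / [X (1 + k_d θ_c)] = 0.537 × 755 × (2120 − 11.3) × 15.3 / [2890 × (1 + 0.0566 × 15.3)] = 1.31×10^7 / 5393 = 2426 m³.
F/M = Q·S₀ / (V·X) = 755 × 2120 / (2426 × 2890) = 0.2283 g BOD₅·(g VSS·d)⁻¹.

F/M ≈ 0.228 d⁻¹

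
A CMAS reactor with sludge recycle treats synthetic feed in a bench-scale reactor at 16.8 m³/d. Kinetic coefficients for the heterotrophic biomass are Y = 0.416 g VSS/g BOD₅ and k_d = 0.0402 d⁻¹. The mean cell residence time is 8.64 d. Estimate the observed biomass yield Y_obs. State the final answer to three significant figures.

Y_obs ≈ 0.309 g VSS/g BOD₅

Observed yield with endogenous decay: Y_obs = Y / (1 + k_d·θ_c) = 0.416 / (1 + 0.0402 × 8.64) = 0.416 / 1.347 = 0.3088 g VSS/g BOD₅.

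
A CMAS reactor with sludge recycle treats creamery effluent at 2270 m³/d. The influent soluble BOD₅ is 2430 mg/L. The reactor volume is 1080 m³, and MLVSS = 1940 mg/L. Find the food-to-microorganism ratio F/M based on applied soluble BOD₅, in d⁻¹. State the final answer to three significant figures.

F/M ≈ 2.63 d⁻¹

F/M = Q·S₀ / (V·X) = 2270 × 2430 / (1080 × 1940) = 2.633 g soluble BOD₅·(g VSS·d)⁻¹.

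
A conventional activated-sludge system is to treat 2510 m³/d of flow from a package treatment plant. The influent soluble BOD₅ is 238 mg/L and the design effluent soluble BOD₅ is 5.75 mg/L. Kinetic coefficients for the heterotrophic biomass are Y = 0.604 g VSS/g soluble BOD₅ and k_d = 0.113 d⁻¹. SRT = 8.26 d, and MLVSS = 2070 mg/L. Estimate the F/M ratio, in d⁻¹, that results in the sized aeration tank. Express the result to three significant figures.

F/M ≈ 0.397 d⁻¹

Rearranging the biomass balance for a CMAS with decay, V = Y·Q·ΔS·θ_c / [X·(1+k_d θ_c)] = 0.604 × 2510 × (238 − 5.75) × 8.26 / [2070 × (1 + 0.113 × 8.26)] = 2.91×10^6 / 4002 = 726.7 m³.
F/M = Q·S₀ / (V·X) = 2510 × 238 / (726.7 × 2070) = 0.3971 g soluble BOD₅·(g VSS·d)⁻¹.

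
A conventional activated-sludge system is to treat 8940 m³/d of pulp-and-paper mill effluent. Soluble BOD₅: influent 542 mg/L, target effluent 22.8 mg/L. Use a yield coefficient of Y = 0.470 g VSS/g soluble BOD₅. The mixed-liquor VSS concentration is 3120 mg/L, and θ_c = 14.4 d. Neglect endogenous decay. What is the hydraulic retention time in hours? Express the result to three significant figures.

With k_d = 0 the design equation reduces to V = Y Q (S₀−S) θ_c / X = 0.470 × 8940 × (542 − 22.8) × 14.4 / 3120 = 10069 m³.
τ = V/Q = 10069/8940 = 1.126 d, or 27.03 h.

τ ≈ 27.0 h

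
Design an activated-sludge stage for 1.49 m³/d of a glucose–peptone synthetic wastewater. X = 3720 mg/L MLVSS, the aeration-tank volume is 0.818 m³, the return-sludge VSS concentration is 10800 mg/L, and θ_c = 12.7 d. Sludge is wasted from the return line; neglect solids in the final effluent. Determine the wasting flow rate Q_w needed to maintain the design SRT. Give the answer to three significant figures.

Q_w ≈ 0.0222 m³/d

θ_c = V·X/(Q_w·X_r) when wasting from the recycle, so Q_w = V·X/(θ_c·X_r) = 0.8180 × 3720 / (12.7 × 10800) = 0.02219 m³/d.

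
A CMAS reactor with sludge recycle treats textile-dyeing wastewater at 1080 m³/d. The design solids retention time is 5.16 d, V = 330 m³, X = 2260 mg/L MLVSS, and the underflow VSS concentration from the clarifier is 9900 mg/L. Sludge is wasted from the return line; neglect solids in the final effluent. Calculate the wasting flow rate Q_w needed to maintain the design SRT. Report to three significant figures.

Wasting from the return line (neglecting effluent solids): Q_w = V·X / (θ_c·X_r) = 330.0 × 2260 / (5.16 × 9900) = 14.60 m³/d.

Q_w ≈ 14.6 m³/d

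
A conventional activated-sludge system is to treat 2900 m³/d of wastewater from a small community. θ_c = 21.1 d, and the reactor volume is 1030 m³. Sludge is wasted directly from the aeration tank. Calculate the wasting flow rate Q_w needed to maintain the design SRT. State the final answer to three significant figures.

Q_w ≈ 48.8 m³/d

With mixed-liquor wasting, θ_c = V/Q_w, so Q_w = V/θ_c = 1030/21.1 = 48.82 m³/d.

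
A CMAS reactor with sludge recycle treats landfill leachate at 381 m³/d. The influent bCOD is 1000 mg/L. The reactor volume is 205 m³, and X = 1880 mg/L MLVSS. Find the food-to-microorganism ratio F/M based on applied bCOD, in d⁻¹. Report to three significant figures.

F/M = Q·S₀ / (V·X) = 381 × 1000 / (205.0 × 1880) = 0.9886 g bCOD·(g VSS·d)⁻¹.

F/M ≈ 0.989 d⁻¹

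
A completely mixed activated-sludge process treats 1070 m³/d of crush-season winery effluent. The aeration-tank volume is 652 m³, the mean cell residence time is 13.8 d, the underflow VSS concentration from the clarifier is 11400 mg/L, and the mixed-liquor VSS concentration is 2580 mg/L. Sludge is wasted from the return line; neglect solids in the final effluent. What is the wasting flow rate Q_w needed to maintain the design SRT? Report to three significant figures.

Q_w ≈ 10.7 m³/d

Q_w = (V·X)/(θ_c X_r) = 652.0 × 2580 / (13.8 × 11400) = 10.69 m³/d.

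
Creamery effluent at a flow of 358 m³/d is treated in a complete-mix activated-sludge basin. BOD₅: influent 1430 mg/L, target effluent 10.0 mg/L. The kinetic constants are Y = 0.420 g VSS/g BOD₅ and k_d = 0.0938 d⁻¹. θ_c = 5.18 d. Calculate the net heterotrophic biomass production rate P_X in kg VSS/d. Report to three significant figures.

Y_obs = Y / (1 + k_d θ_c) = 0.420 / (1 + 0.0938 × 5.18) = 0.420 / 1.486 = 0.2827.
Substrate removed = Q·(S₀ − S) = 358 m³/d × (1430 − 10.0) g/m³ = 5.08×10^5 g/d = 508.4 kg/d.
Net biomass production P_X = Y_obs × Q·(S₀ − S) = 0.2827 × 508.4 = 143.7 kg VSS/d.

P_X ≈ 144 kg VSS/d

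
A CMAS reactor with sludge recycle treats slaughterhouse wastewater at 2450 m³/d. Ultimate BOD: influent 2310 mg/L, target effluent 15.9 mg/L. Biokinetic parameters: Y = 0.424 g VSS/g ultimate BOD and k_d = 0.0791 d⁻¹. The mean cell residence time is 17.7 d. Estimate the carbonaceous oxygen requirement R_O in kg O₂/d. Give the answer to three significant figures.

The observed yield is Y_obs = Y/(1 + k_d·θ_c) = 0.424 / (1 + 0.0791 × 17.7) = 0.424 / 2.400 = 0.1767 g VSS per g ultimate BOD removed.
Substrate removed = Q·(S₀ − S) = 2450 m³/d × (2310 − 15.9) g/m³ = 5.62×10^6 g/d = 5621 kg/d.
Net sludge production P_X = 0.1767 × 5621 = 992.9 kg VSS/d.
R_O = Q·ΔS − 1.42 P_X = 5621 − 1410 = 4211 kg O₂/d.

R_O ≈ 4210 kg O₂/d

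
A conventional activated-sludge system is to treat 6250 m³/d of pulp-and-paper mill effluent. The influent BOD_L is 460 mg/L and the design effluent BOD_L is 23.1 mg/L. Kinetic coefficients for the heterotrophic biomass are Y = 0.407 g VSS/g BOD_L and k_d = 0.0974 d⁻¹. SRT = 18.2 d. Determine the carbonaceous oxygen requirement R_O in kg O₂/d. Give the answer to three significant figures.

The observed yield is Y_obs = Y/(1 + k_d·θ_c) = 0.407 / (1 + 0.0974 × 18.2) = 0.407 / 2.773 = 0.1468 g VSS per g BOD_L removed.
Mass of BOD_L removed per day: Q(S₀ − S) = 6250 × 436.9 g/m³ = 2731 kg/d.
Net sludge production P_X = 0.1468 × 2731 = 400.8 kg VSS/d.
Carbonaceous O₂ demand = substrate oxidised − cell-mass equivalent = 2731 − 1.42 × 400.8 = 2161 kg O₂/d.

R_O ≈ 2160 kg O₂/d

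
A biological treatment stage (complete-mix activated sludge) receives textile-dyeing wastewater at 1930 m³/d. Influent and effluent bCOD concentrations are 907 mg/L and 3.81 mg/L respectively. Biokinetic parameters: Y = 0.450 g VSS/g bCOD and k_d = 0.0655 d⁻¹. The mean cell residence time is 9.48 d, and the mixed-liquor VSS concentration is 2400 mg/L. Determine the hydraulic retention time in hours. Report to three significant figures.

τ ≈ 23.8 h

Steady-state biomass mass balance: V·X·(1 + k_d·θ_c) = Y·Q·(S₀ − S)·θ_c, so V = 0.450 × 1930 × (907 − 3.81) × 9.48 / [2400 × (1 + 0.0655 × 9.48)] = 7.44×10^6 / 3890 = 1912 m³.
Hydraulic retention time τ = V/Q = 1912 / 1930 = 0.9904 d = 23.77 h.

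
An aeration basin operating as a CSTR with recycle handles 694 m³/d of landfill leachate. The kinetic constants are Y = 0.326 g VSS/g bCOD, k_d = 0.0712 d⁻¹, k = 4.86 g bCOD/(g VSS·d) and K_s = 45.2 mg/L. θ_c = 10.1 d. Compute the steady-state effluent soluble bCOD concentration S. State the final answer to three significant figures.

S ≈ 5.44 mg/L

For a completely mixed reactor with recycle the Lawrence–McCarty relation gives S = K_s·(1 + k_d·θ_c) / [θ_c·(Y·k − k_d) − 1] = 45.2 × (1 + 0.0712 × 10.1) / [10.1 × (0.326 × 4.86 − 0.0712) − 1] = 77.70 / 14.28 = 5.440 mg/L.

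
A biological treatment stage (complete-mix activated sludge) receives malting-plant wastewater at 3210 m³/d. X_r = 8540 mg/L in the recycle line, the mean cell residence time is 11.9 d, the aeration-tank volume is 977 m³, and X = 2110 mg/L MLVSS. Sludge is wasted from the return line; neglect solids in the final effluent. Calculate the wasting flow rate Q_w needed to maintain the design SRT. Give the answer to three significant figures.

Wasting from the return line (neglecting effluent solids): Q_w = V·X / (θ_c·X_r) = 977.0 × 2110 / (11.9 × 8540) = 20.28 m³/d.

Q_w ≈ 20.3 m³/d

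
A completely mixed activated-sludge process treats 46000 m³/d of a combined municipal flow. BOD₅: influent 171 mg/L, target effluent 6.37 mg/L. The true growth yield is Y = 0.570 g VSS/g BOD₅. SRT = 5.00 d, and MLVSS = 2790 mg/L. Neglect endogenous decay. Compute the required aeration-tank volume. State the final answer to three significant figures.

Biomass mass balance (decay neglected): V·X = Y·Q·(S₀ − S)·θ_c, so V = 0.570 × 46000 × (171 − 6.37) × 5.00 / 2790 = 7736 m³.

V ≈ 7740 m³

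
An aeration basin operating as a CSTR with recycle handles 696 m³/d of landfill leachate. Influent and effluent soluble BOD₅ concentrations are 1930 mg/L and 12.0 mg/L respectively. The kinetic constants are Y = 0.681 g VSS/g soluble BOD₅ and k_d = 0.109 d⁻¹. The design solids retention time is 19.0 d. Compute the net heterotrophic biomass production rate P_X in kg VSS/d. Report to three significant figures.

P_X ≈ 296 kg VSS/d

The observed yield is Y_obs = Y/(1 + k_d·θ_c) = 0.681 / (1 + 0.109 × 19.0) = 0.681 / 3.071 = 0.2218 g VSS per g soluble BOD₅ removed.
Q·(S₀ − S) = 696 × (1930 − 12.0) × 10⁻³ = 1335 kg/d removed.
Biomass produced: P_X = Y_obs·Q·ΔS = 0.2218 × 1335 ≈ 296.0 kg VSS/d.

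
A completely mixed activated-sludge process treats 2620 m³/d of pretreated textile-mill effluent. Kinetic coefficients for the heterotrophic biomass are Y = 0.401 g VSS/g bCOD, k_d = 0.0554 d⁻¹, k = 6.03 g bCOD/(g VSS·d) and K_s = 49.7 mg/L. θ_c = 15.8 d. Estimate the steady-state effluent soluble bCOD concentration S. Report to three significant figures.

S ≈ 2.57 mg/L

From the Monod/SRT balance for a CMAS, S = K_s·(1+k_d θ_c)/[θ_c·(Y k − k_d) − 1] = 49.7 × (1 + 0.0554 × 15.8) / [15.8 × (0.401 × 6.03 − 0.0554) − 1] = 93.20 / 36.33 = 2.565 mg/L.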